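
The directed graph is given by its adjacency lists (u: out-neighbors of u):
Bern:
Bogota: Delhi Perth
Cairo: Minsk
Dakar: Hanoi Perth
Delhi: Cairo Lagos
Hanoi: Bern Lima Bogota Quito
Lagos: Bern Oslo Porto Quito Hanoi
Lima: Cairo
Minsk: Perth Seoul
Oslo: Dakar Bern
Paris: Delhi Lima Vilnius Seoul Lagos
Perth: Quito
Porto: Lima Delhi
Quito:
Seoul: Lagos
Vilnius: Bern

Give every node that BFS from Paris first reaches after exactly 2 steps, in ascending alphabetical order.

Level 0: Paris
Level 1: Delhi, Lagos, Lima, Seoul, Vilnius
Level 2: Bern, Cairo, Hanoi, Oslo, Porto, Quito
Level 3: Bogota, Dakar, Minsk
Level 4: Perth

Bern, Cairo, Hanoi, Oslo, Porto, Quito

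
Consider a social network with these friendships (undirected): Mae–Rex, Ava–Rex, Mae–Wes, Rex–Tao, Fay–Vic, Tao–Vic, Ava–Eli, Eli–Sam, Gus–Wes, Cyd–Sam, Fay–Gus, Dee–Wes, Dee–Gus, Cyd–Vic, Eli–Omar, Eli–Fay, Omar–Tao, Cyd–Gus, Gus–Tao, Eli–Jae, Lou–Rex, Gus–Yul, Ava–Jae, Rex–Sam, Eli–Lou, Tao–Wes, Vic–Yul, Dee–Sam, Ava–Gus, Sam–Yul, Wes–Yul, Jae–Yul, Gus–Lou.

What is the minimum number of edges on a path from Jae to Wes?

Level 0: Jae
Level 1: Ava, Eli, Yul
Level 2: Fay, Gus, Lou, Omar, Rex, Sam, Vic, Wes
Level 3: Cyd, Dee, Mae, Tao
Wes first appears at level 2.

2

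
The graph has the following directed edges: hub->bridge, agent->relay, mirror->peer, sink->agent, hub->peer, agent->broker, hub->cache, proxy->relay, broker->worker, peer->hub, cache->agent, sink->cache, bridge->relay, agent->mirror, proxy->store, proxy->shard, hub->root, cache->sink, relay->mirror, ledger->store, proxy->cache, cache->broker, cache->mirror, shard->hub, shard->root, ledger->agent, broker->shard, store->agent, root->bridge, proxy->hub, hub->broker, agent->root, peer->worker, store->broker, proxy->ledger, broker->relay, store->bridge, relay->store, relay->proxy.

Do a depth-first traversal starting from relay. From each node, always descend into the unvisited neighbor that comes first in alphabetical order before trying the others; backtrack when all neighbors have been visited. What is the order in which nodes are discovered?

relay, mirror, peer, hub, bridge, broker, shard, root, worker, cache, agent, sink, proxy, ledger, store

Visit relay
relay → mirror
mirror → peer
peer → hub
hub → bridge
hub → broker
broker → shard
shard → root
broker → worker
hub → cache
cache → agent
cache → sink
relay → proxy
proxy → ledger
ledger → store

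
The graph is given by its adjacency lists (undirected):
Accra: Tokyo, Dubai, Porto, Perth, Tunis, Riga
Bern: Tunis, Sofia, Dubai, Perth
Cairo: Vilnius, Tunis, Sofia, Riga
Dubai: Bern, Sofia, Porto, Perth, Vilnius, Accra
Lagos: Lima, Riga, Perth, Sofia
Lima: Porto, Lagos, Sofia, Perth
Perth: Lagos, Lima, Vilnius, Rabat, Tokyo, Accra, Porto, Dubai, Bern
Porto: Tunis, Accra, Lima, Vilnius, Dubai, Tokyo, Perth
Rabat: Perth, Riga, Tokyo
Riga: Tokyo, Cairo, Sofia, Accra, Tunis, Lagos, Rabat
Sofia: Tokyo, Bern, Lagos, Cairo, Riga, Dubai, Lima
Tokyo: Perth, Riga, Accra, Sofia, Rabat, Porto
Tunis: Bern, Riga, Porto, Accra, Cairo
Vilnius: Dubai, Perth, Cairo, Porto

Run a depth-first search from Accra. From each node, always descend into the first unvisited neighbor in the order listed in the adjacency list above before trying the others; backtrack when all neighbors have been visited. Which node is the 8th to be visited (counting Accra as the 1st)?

Visit Accra
Accra → Tokyo
Tokyo → Perth
Perth → Lagos
Lagos → Lima
Lima → Porto
Porto → Tunis
Tunis → Bern
Bern → Sofia
Sofia → Cairo
Cairo → Vilnius
Vilnius → Dubai
Cairo → Riga
Riga → Rabat

Visit order: Accra, Tokyo, Perth, Lagos, Lima, Porto, Tunis, Bern, Sofia, Cairo, Vilnius, Dubai, Riga, Rabat

Bern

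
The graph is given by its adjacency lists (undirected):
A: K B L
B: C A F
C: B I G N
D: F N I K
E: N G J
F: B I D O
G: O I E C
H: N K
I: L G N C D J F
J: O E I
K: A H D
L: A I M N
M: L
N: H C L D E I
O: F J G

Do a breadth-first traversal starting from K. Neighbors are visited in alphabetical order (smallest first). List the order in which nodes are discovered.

K A D H B L F I N C M O G J E

Visit K; enqueue A, D, H → queue [A, D, H]
Visit A; enqueue B, L → queue [D, H, B, L]
Visit D; enqueue F, I, N → queue [H, B, L, F, I, N]
Visit H → queue [B, L, F, I, N]
Visit B; enqueue C → queue [L, F, I, N, C]
Visit L; enqueue M → queue [F, I, N, C, M]
Visit F; enqueue O → queue [I, N, C, M, O]
Visit I; enqueue G, J → queue [N, C, M, O, G, J]
Visit N; enqueue E → queue [C, M, O, G, J, E]
Visit C → queue [M, O, G, J, E]
Visit M → queue [O, G, J, E]
Visit O → queue [G, J, E]
Visit G → queue [J, E]
Visit J → queue [E]
Visit E → queue []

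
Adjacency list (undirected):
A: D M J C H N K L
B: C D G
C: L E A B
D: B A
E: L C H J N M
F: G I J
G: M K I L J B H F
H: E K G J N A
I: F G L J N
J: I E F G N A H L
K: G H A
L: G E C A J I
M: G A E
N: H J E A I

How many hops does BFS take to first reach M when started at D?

Level 0: D
Level 1: A, B
Level 2: C, G, H, J, K, L, M, N
Level 3: E, F, I
M first appears at level 2.

2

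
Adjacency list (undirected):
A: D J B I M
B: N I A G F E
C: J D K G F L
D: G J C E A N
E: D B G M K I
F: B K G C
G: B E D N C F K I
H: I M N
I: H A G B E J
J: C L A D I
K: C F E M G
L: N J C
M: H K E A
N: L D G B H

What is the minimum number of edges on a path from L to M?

3

Level 0: L
Level 1: C, J, N
Level 2: A, B, D, F, G, H, I, K
Level 3: E, M
M first appears at level 3.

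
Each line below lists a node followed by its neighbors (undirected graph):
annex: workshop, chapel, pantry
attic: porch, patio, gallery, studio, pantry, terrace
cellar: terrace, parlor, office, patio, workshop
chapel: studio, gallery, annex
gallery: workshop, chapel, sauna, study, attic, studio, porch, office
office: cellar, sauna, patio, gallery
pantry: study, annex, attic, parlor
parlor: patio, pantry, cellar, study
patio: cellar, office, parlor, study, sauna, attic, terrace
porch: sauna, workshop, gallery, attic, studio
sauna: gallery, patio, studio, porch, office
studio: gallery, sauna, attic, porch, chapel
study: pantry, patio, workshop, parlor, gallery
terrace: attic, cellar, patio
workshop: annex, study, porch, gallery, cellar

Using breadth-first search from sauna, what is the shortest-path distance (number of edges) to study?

2

Level 0: sauna
Level 1: gallery, office, patio, porch, studio
Level 2: attic, cellar, chapel, parlor, study, terrace, workshop
Level 3: annex, pantry
study first appears at level 2.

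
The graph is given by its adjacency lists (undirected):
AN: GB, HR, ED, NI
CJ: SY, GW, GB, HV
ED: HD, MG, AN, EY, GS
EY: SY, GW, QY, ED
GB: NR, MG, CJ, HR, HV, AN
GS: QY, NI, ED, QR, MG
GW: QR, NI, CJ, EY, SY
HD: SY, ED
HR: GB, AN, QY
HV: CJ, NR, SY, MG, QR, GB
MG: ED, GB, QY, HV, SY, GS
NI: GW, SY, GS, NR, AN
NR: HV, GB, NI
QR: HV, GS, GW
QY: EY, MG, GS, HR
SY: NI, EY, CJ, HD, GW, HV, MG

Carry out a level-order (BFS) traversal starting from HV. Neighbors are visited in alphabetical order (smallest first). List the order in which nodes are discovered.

HV -> CJ -> GB -> MG -> NR -> QR -> SY -> GW -> AN -> HR -> ED -> GS -> QY -> NI -> EY -> HD

Visit HV; enqueue CJ, GB, MG, NR, QR, SY → queue [CJ, GB, MG, NR, QR, SY]
Visit CJ; enqueue GW → queue [GB, MG, NR, QR, SY, GW]
Visit GB; enqueue AN, HR → queue [MG, NR, QR, SY, GW, AN, HR]
Visit MG; enqueue ED, GS, QY → queue [NR, QR, SY, GW, AN, HR, ED, GS, QY]
Visit NR; enqueue NI → queue [QR, SY, GW, AN, HR, ED, GS, QY, NI]
Visit QR → queue [SY, GW, AN, HR, ED, GS, QY, NI]
Visit SY; enqueue EY, HD → queue [GW, AN, HR, ED, GS, QY, NI, EY, HD]
Visit GW → queue [AN, HR, ED, GS, QY, NI, EY, HD]
Visit AN → queue [HR, ED, GS, QY, NI, EY, HD]
Visit HR → queue [ED, GS, QY, NI, EY, HD]
Visit ED → queue [GS, QY, NI, EY, HD]
Visit GS → queue [QY, NI, EY, HD]
Visit QY → queue [NI, EY, HD]
Visit NI → queue [EY, HD]
Visit EY → queue [HD]
Visit HD → queue []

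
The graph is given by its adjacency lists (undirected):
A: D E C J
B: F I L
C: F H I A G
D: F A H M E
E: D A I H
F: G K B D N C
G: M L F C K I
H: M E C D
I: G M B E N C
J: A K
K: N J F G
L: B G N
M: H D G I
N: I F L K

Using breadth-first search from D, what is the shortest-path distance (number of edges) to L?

Level 0: D
Level 1: A, E, F, H, M
Level 2: B, C, G, I, J, K, N
Level 3: L
L first appears at level 3.

3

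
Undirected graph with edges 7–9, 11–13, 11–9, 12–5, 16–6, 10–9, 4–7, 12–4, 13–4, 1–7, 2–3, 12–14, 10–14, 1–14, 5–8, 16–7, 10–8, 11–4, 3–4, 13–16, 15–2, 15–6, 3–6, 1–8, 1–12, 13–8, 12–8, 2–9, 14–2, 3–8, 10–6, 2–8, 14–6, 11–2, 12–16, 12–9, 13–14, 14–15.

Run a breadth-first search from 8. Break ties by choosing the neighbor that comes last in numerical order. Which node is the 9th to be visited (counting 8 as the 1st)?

Visit 8; enqueue 13, 12, 10, 5, 3, 2, 1 → queue [13, 12, 10, 5, 3, 2, 1]
Visit 13; enqueue 16, 14, 11, 4 → queue [12, 10, 5, 3, 2, 1, 16, 14, 11, 4]
Visit 12; enqueue 9 → queue [10, 5, 3, 2, 1, 16, 14, 11, 4, 9]
Visit 10; enqueue 6 → queue [5, 3, 2, 1, 16, 14, 11, 4, 9, 6]
Visit 5 → queue [3, 2, 1, 16, 14, 11, 4, 9, 6]
Visit 3 → queue [2, 1, 16, 14, 11, 4, 9, 6]
Visit 2; enqueue 15 → queue [1, 16, 14, 11, 4, 9, 6, 15]
Visit 1; enqueue 7 → queue [16, 14, 11, 4, 9, 6, 15, 7]
Visit 16 → queue [14, 11, 4, 9, 6, 15, 7]
Visit 14 → queue [11, 4, 9, 6, 15, 7]
Visit 11 → queue [4, 9, 6, 15, 7]
Visit 4 → queue [9, 6, 15, 7]
Visit 9 → queue [6, 15, 7]
Visit 6 → queue [15, 7]
Visit 15 → queue [7]
Visit 7 → queue []

Visit order: 8, 13, 12, 10, 5, 3, 2, 1, 16, 14, 11, 4, 9, 6, 15, 7

16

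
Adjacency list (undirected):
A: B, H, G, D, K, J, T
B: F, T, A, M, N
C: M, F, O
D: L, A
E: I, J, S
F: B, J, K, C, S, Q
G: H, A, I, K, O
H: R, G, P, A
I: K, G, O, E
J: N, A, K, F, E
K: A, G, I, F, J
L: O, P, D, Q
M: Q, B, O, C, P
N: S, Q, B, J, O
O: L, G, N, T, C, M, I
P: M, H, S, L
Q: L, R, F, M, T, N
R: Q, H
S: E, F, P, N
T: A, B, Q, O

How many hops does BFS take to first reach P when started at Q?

2

Level 0: Q
Level 1: F, L, M, N, R, T
Level 2: A, B, C, D, H, J, K, O, P, S
Level 3: E, G, I
P first appears at level 2.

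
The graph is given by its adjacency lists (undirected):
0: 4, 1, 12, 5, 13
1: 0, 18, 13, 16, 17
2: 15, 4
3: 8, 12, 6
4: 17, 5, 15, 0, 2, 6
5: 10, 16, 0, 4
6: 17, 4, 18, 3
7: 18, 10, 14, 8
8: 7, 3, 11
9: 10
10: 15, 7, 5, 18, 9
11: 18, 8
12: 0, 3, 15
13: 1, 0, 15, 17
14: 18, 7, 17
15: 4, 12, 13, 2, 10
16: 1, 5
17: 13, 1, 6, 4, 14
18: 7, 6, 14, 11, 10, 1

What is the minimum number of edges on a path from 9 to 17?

4

Level 0: 9
Level 1: 10
Level 2: 5, 7, 15, 18
Level 3: 0, 1, 2, 4, 6, 8, 11, 12, 13, 14, 16
Level 4: 3, 17
17 first appears at level 4.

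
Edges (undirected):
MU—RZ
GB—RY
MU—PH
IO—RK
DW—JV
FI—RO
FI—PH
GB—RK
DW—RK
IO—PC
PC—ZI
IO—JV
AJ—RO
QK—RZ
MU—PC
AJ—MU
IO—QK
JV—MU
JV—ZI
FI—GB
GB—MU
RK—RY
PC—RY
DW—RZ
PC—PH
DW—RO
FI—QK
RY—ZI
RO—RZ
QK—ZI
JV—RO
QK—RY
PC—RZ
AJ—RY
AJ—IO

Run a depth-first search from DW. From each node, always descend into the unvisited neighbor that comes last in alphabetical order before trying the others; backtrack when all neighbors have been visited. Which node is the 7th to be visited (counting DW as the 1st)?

RK

Visit DW
DW → RZ
RZ → RO
RO → JV
JV → ZI
ZI → RY
RY → RK
RK → IO
IO → QK
QK → FI
FI → PH
PH → PC
PC → MU
MU → GB
MU → AJ

Visit order: DW, RZ, RO, JV, ZI, RY, RK, IO, QK, FI, PH, PC, MU, GB, AJ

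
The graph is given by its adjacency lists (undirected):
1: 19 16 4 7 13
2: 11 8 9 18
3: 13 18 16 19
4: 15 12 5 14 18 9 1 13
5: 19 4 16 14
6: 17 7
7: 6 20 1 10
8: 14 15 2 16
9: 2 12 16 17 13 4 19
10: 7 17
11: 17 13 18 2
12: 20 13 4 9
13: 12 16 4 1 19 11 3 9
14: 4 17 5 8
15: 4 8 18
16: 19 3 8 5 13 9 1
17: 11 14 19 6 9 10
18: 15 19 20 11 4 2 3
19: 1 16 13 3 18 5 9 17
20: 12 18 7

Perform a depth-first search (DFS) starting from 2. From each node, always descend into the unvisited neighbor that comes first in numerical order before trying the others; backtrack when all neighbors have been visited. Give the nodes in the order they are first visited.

2, 8, 14, 4, 1, 7, 6, 17, 9, 12, 13, 3, 16, 5, 19, 18, 11, 15, 20, 10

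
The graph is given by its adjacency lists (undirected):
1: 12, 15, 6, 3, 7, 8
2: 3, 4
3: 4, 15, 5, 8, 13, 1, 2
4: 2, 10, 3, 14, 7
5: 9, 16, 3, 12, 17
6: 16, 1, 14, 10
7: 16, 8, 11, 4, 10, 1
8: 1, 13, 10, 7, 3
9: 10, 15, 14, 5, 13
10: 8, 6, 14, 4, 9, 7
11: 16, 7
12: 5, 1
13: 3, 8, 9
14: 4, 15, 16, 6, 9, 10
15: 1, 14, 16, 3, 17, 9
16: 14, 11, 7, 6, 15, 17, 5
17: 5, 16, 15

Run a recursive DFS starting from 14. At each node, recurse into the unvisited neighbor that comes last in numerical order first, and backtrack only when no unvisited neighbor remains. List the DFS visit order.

14 16 17 15 9 13 8 10 7 11 4 3 5 12 1 6 2

Visit 14
14 → 16
16 → 17
17 → 15
15 → 9
9 → 13
13 → 8
8 → 10
10 → 7
7 → 11
7 → 4
4 → 3
3 → 5
5 → 12
12 → 1
1 → 6
3 → 2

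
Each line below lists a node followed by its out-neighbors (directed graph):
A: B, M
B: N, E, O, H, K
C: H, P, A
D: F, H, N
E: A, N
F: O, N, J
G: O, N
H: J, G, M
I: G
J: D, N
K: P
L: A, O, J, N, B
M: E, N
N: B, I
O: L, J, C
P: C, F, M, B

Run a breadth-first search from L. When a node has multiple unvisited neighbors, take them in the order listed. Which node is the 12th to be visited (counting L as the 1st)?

Visit L; enqueue A, O, J, N, B → queue [A, O, J, N, B]
Visit A; enqueue M → queue [O, J, N, B, M]
Visit O; enqueue C → queue [J, N, B, M, C]
Visit J; enqueue D → queue [N, B, M, C, D]
Visit N; enqueue I → queue [B, M, C, D, I]
Visit B; enqueue E, H, K → queue [M, C, D, I, E, H, K]
Visit M → queue [C, D, I, E, H, K]
Visit C; enqueue P → queue [D, I, E, H, K, P]
Visit D; enqueue F → queue [I, E, H, K, P, F]
Visit I; enqueue G → queue [E, H, K, P, F, G]
Visit E → queue [H, K, P, F, G]
Visit H → queue [K, P, F, G]
Visit K → queue [P, F, G]
Visit P → queue [F, G]
Visit F → queue [G]
Visit G → queue []

Visit order: L, A, O, J, N, B, M, C, D, I, E, H, K, P, F, G

H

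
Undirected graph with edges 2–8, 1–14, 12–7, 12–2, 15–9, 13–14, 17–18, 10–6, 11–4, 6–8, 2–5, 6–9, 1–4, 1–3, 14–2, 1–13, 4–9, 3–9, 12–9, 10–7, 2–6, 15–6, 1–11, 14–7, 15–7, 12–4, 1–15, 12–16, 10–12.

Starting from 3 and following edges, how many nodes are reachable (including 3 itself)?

BFS from 3 visits: 3, 9, 1, 15, 12, 6, 4, 14, 13, 11, 7, 16, 10, 2, 8, 5
Reachable nodes: 16 of 18 total.

16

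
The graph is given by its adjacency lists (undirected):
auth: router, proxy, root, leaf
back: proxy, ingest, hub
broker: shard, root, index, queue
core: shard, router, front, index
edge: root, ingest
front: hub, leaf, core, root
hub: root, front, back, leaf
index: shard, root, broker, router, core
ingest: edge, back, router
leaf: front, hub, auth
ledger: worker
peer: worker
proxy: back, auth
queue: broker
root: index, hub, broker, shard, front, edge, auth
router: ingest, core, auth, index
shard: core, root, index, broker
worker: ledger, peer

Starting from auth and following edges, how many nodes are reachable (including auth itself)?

15

BFS from auth visits: auth, leaf, proxy, root, router, front, hub, back, broker, edge, index, shard, core, ingest, queue
Reachable nodes: 15 of 18 total.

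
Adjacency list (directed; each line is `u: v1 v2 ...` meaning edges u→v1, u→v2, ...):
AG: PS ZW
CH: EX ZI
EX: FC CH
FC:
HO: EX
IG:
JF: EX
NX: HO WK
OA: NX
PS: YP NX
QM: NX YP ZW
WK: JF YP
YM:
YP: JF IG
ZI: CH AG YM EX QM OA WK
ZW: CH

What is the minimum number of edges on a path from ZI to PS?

Level 0: ZI
Level 1: AG, CH, EX, OA, QM, WK, YM
Level 2: FC, JF, NX, PS, YP, ZW
Level 3: HO, IG
PS first appears at level 2.

2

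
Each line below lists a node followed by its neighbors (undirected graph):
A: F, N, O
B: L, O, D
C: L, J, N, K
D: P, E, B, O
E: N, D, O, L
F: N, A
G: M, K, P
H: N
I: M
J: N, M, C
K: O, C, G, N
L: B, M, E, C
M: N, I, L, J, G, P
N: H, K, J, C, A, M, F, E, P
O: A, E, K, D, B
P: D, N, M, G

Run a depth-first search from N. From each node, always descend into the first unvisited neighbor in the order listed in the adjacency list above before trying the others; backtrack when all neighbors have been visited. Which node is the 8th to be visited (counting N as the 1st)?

Visit N
N → H
N → K
K → O
O → A
A → F
O → E
E → D
D → P
P → M
M → I
M → L
L → B
L → C
C → J
M → G

Visit order: N, H, K, O, A, F, E, D, P, M, I, L, B, C, J, G

D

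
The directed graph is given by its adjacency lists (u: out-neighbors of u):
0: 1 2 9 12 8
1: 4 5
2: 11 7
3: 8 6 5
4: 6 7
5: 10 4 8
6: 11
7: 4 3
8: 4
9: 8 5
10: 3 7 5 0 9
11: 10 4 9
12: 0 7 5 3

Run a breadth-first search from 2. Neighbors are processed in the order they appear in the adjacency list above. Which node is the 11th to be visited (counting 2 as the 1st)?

Visit 2; enqueue 11, 7 → queue [11, 7]
Visit 11; enqueue 10, 4, 9 → queue [7, 10, 4, 9]
Visit 7; enqueue 3 → queue [10, 4, 9, 3]
Visit 10; enqueue 5, 0 → queue [4, 9, 3, 5, 0]
Visit 4; enqueue 6 → queue [9, 3, 5, 0, 6]
Visit 9; enqueue 8 → queue [3, 5, 0, 6, 8]
Visit 3 → queue [5, 0, 6, 8]
Visit 5 → queue [0, 6, 8]
Visit 0; enqueue 1, 12 → queue [6, 8, 1, 12]
Visit 6 → queue [8, 1, 12]
Visit 8 → queue [1, 12]
Visit 1 → queue [12]
Visit 12 → queue []

Visit order: 2, 11, 7, 10, 4, 9, 3, 5, 0, 6, 8, 1, 12

8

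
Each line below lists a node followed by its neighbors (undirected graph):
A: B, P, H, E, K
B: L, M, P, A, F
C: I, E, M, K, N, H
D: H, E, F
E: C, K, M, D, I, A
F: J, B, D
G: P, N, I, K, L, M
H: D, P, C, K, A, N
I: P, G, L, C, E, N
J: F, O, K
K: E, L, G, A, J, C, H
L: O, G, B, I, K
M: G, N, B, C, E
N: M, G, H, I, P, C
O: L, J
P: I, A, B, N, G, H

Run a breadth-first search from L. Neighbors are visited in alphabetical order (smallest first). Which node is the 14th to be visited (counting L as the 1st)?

H

Visit L; enqueue B, G, I, K, O → queue [B, G, I, K, O]
Visit B; enqueue A, F, M, P → queue [G, I, K, O, A, F, M, P]
Visit G; enqueue N → queue [I, K, O, A, F, M, P, N]
Visit I; enqueue C, E → queue [K, O, A, F, M, P, N, C, E]
Visit K; enqueue H, J → queue [O, A, F, M, P, N, C, E, H, J]
Visit O → queue [A, F, M, P, N, C, E, H, J]
Visit A → queue [F, M, P, N, C, E, H, J]
Visit F; enqueue D → queue [M, P, N, C, E, H, J, D]
Visit M → queue [P, N, C, E, H, J, D]
Visit P → queue [N, C, E, H, J, D]
Visit N → queue [C, E, H, J, D]
Visit C → queue [E, H, J, D]
Visit E → queue [H, J, D]
Visit H → queue [J, D]
Visit J → queue [D]
Visit D → queue []

Visit order: L, B, G, I, K, O, A, F, M, P, N, C, E, H, J, D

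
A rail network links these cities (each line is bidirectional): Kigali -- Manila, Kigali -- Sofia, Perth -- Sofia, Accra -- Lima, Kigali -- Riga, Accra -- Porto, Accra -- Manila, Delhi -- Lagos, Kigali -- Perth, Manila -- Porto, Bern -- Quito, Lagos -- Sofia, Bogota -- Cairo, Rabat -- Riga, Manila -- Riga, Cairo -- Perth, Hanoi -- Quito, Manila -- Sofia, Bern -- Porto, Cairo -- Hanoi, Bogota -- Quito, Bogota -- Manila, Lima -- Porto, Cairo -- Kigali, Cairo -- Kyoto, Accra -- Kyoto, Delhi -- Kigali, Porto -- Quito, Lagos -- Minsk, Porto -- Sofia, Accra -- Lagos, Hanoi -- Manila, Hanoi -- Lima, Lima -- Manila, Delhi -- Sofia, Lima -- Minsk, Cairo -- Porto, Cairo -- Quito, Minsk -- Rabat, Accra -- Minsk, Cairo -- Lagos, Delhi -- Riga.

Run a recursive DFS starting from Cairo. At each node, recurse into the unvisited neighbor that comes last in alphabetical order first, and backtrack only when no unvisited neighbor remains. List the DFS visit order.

Visit Cairo
Cairo → Quito
Quito → Porto
Porto → Sofia
Sofia → Perth
Perth → Kigali
Kigali → Riga
Riga → Rabat
Rabat → Minsk
Minsk → Lima
Lima → Manila
Manila → Hanoi
Manila → Bogota
Manila → Accra
Accra → Lagos
Lagos → Delhi
Accra → Kyoto
Porto → Bern

Cairo, Quito, Porto, Sofia, Perth, Kigali, Riga, Rabat, Minsk, Lima, Manila, Hanoi, Bogota, Accra, Lagos, Delhi, Kyoto, Bern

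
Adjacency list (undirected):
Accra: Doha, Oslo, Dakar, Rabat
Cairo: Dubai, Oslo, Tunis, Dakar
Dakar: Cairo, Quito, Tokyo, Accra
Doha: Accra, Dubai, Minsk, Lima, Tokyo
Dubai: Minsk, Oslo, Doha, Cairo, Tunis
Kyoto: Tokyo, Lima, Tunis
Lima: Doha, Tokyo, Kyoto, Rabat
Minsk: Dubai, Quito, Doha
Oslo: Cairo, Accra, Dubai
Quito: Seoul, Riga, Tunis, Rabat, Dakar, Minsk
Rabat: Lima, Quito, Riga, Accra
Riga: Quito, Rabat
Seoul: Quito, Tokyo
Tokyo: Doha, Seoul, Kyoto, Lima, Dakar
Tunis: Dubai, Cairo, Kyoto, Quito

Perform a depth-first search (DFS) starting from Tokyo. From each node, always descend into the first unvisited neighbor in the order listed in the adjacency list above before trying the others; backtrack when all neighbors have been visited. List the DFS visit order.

Tokyo -> Doha -> Accra -> Oslo -> Cairo -> Dubai -> Minsk -> Quito -> Seoul -> Riga -> Rabat -> Lima -> Kyoto -> Tunis -> Dakar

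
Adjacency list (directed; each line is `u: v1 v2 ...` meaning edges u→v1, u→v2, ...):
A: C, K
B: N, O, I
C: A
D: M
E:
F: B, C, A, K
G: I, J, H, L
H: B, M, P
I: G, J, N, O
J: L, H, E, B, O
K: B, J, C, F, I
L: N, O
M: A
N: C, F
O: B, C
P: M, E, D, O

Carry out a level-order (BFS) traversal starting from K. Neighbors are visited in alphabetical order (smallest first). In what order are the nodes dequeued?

K, B, C, F, I, J, N, O, A, G, E, H, L, M, P, D

Visit K; enqueue B, C, F, I, J → queue [B, C, F, I, J]
Visit B; enqueue N, O → queue [C, F, I, J, N, O]
Visit C; enqueue A → queue [F, I, J, N, O, A]
Visit F → queue [I, J, N, O, A]
Visit I; enqueue G → queue [J, N, O, A, G]
Visit J; enqueue E, H, L → queue [N, O, A, G, E, H, L]
Visit N → queue [O, A, G, E, H, L]
Visit O → queue [A, G, E, H, L]
Visit A → queue [G, E, H, L]
Visit G → queue [E, H, L]
Visit E → queue [H, L]
Visit H; enqueue M, P → queue [L, M, P]
Visit L → queue [M, P]
Visit M → queue [P]
Visit P; enqueue D → queue [D]
Visit D → queue []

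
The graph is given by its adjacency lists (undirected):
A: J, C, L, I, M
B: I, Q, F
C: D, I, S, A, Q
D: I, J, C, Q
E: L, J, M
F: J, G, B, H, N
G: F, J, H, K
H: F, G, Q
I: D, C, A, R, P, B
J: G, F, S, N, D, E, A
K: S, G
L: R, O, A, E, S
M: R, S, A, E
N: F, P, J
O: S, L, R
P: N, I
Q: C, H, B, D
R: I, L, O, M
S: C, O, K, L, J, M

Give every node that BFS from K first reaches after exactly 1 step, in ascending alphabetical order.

G, S

Level 0: K
Level 1: G, S
Level 2: C, F, H, J, L, M, O
Level 3: A, B, D, E, I, N, Q, R
Level 4: P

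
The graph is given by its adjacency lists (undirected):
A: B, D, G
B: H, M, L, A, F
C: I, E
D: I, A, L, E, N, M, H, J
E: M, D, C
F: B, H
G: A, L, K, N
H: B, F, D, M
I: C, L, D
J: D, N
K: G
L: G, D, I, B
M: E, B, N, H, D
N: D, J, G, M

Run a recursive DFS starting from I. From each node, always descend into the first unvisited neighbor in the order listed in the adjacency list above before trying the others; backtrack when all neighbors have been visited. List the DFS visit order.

Visit I
I → C
C → E
E → M
M → B
B → H
H → F
H → D
D → A
A → G
G → L
G → K
G → N
N → J

I -> C -> E -> M -> B -> H -> F -> D -> A -> G -> L -> K -> N -> J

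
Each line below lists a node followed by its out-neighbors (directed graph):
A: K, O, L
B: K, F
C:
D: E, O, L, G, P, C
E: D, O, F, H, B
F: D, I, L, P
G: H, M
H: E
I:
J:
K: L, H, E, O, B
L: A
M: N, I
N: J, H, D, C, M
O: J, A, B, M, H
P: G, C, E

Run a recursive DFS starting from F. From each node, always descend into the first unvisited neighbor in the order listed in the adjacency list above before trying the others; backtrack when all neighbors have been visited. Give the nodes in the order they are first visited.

F → D → E → O → J → A → K → L → H → B → M → N → C → I → G → P

Visit F
F → D
D → E
E → O
O → J
O → A
A → K
K → L
K → H
K → B
O → M
M → N
N → C
M → I
D → G
D → P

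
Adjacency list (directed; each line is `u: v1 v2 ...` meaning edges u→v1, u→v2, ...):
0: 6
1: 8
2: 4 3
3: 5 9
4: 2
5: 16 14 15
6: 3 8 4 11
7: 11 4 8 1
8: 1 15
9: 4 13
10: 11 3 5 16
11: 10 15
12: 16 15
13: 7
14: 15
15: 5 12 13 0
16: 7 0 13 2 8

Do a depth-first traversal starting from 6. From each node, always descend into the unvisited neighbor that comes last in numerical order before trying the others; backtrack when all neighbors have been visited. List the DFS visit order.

6, 11, 15, 13, 7, 8, 1, 4, 2, 3, 9, 5, 16, 0, 14, 12, 10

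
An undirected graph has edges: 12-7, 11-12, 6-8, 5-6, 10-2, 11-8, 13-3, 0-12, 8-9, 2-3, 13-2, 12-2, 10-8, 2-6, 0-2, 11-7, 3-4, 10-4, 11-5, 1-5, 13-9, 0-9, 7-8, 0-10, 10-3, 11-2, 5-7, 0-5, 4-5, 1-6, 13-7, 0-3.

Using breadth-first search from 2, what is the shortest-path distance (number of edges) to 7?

2

Level 0: 2
Level 1: 0, 3, 6, 10, 11, 12, 13
Level 2: 1, 4, 5, 7, 8, 9
7 first appears at level 2.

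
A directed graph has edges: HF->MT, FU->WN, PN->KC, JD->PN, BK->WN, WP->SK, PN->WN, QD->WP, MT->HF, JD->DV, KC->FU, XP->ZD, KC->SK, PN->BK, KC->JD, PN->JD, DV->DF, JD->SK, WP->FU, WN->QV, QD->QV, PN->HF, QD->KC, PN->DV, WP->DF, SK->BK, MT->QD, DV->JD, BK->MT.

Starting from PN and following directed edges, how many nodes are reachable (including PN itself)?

14

BFS from PN visits: PN, WN, KC, JD, HF, DV, BK, QV, SK, FU, MT, DF, QD, WP
Reachable nodes: 14 of 16 total.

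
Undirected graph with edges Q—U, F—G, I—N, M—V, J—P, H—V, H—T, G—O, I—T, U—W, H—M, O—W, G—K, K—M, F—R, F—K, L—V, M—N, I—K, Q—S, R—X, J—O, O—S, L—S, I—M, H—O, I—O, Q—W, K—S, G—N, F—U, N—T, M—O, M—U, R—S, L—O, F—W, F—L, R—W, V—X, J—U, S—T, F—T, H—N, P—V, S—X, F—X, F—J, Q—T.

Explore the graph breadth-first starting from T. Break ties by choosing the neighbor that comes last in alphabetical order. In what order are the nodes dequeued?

T, S, Q, N, I, H, F, X, R, O, L, K, W, U, M, G, V, J, P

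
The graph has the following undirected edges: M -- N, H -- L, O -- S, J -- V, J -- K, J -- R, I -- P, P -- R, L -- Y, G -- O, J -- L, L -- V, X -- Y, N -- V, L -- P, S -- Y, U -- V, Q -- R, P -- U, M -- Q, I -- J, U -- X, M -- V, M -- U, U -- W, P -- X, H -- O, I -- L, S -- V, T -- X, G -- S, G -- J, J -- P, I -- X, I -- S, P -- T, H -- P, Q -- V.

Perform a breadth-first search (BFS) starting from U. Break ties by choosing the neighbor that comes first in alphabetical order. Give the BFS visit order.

U, M, P, V, W, X, N, Q, H, I, J, L, R, T, S, Y, O, G, K

Visit U; enqueue M, P, V, W, X → queue [M, P, V, W, X]
Visit M; enqueue N, Q → queue [P, V, W, X, N, Q]
Visit P; enqueue H, I, J, L, R, T → queue [V, W, X, N, Q, H, I, J, L, R, T]
Visit V; enqueue S → queue [W, X, N, Q, H, I, J, L, R, T, S]
Visit W → queue [X, N, Q, H, I, J, L, R, T, S]
Visit X; enqueue Y → queue [N, Q, H, I, J, L, R, T, S, Y]
Visit N → queue [Q, H, I, J, L, R, T, S, Y]
Visit Q → queue [H, I, J, L, R, T, S, Y]
Visit H; enqueue O → queue [I, J, L, R, T, S, Y, O]
Visit I → queue [J, L, R, T, S, Y, O]
Visit J; enqueue G, K → queue [L, R, T, S, Y, O, G, K]
Visit L → queue [R, T, S, Y, O, G, K]
Visit R → queue [T, S, Y, O, G, K]
Visit T → queue [S, Y, O, G, K]
Visit S → queue [Y, O, G, K]
Visit Y → queue [O, G, K]
Visit O → queue [G, K]
Visit G → queue [K]
Visit K → queue []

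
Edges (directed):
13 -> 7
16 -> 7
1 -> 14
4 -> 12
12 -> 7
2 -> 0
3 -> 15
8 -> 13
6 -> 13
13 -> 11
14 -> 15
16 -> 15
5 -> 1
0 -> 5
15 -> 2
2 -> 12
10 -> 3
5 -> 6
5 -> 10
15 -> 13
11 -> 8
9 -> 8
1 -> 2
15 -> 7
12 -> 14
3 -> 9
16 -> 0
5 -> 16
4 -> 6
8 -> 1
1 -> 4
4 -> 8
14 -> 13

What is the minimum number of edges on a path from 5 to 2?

2

Level 0: 5
Level 1: 1, 6, 10, 16
Level 2: 0, 2, 3, 4, 7, 13, 14, 15
Level 3: 8, 9, 11, 12
2 first appears at level 2.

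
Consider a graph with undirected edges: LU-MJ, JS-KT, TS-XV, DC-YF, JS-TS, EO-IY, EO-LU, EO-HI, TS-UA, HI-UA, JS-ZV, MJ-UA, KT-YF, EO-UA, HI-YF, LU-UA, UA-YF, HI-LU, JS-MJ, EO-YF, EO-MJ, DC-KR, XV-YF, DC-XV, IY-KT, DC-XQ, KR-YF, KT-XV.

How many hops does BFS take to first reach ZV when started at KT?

Level 0: KT
Level 1: IY, JS, XV, YF
Level 2: DC, EO, HI, KR, MJ, TS, UA, ZV
Level 3: LU, XQ
ZV first appears at level 2.

2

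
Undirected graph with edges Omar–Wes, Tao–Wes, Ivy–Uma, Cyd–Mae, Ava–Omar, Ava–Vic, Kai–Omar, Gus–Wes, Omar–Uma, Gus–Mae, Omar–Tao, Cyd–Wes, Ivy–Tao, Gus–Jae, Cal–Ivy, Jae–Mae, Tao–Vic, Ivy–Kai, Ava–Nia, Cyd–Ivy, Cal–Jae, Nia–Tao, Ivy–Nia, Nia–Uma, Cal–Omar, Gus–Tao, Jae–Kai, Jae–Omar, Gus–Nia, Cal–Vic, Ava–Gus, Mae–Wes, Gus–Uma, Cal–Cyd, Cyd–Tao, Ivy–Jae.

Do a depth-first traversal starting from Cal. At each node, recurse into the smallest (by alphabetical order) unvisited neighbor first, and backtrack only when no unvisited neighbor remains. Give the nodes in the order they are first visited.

Visit Cal
Cal → Cyd
Cyd → Ivy
Ivy → Jae
Jae → Gus
Gus → Ava
Ava → Nia
Nia → Tao
Tao → Omar
Omar → Kai
Omar → Uma
Omar → Wes
Wes → Mae
Tao → Vic

Cal, Cyd, Ivy, Jae, Gus, Ava, Nia, Tao, Omar, Kai, Uma, Wes, Mae, Vic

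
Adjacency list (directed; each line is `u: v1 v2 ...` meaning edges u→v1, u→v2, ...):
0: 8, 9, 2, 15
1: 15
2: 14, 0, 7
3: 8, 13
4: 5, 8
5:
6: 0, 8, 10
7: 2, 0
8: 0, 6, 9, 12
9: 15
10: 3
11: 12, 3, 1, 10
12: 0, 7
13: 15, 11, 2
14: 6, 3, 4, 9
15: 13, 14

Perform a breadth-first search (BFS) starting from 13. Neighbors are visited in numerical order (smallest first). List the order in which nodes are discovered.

Visit 13; enqueue 2, 11, 15 → queue [2, 11, 15]
Visit 2; enqueue 0, 7, 14 → queue [11, 15, 0, 7, 14]
Visit 11; enqueue 1, 3, 10, 12 → queue [15, 0, 7, 14, 1, 3, 10, 12]
Visit 15 → queue [0, 7, 14, 1, 3, 10, 12]
Visit 0; enqueue 8, 9 → queue [7, 14, 1, 3, 10, 12, 8, 9]
Visit 7 → queue [14, 1, 3, 10, 12, 8, 9]
Visit 14; enqueue 4, 6 → queue [1, 3, 10, 12, 8, 9, 4, 6]
Visit 1 → queue [3, 10, 12, 8, 9, 4, 6]
Visit 3 → queue [10, 12, 8, 9, 4, 6]
Visit 10 → queue [12, 8, 9, 4, 6]
Visit 12 → queue [8, 9, 4, 6]
Visit 8 → queue [9, 4, 6]
Visit 9 → queue [4, 6]
Visit 4; enqueue 5 → queue [6, 5]
Visit 6 → queue [5]
Visit 5 → queue []

13, 2, 11, 15, 0, 7, 14, 1, 3, 10, 12, 8, 9, 4, 6, 5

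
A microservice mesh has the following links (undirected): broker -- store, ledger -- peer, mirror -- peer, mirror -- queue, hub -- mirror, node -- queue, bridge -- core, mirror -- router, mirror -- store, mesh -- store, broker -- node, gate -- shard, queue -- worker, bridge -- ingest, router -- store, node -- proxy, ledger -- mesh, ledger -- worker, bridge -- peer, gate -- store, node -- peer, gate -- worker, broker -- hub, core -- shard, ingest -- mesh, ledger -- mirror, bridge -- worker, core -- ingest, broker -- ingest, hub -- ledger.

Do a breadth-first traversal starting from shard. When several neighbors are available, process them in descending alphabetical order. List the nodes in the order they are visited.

shard -> gate -> core -> worker -> store -> ingest -> bridge -> queue -> ledger -> router -> mirror -> mesh -> broker -> peer -> node -> hub -> proxy

Visit shard; enqueue gate, core → queue [gate, core]
Visit gate; enqueue worker, store → queue [core, worker, store]
Visit core; enqueue ingest, bridge → queue [worker, store, ingest, bridge]
Visit worker; enqueue queue, ledger → queue [store, ingest, bridge, queue, ledger]
Visit store; enqueue router, mirror, mesh, broker → queue [ingest, bridge, queue, ledger, router, mirror, mesh, broker]
Visit ingest → queue [bridge, queue, ledger, router, mirror, mesh, broker]
Visit bridge; enqueue peer → queue [queue, ledger, router, mirror, mesh, broker, peer]
Visit queue; enqueue node → queue [ledger, router, mirror, mesh, broker, peer, node]
Visit ledger; enqueue hub → queue [router, mirror, mesh, broker, peer, node, hub]
Visit router → queue [mirror, mesh, broker, peer, node, hub]
Visit mirror → queue [mesh, broker, peer, node, hub]
Visit mesh → queue [broker, peer, node, hub]
Visit broker → queue [peer, node, hub]
Visit peer → queue [node, hub]
Visit node; enqueue proxy → queue [hub, proxy]
Visit hub → queue [proxy]
Visit proxy → queue []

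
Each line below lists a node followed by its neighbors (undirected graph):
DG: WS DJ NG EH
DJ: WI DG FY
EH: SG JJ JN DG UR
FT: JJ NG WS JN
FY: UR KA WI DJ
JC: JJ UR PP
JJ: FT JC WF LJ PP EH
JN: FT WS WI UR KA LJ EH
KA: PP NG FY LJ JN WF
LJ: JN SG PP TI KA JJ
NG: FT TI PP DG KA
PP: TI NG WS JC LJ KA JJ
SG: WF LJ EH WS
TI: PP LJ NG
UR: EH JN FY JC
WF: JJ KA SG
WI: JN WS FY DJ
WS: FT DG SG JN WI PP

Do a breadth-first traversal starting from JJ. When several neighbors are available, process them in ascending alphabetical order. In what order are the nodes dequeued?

Visit JJ; enqueue EH, FT, JC, LJ, PP, WF → queue [EH, FT, JC, LJ, PP, WF]
Visit EH; enqueue DG, JN, SG, UR → queue [FT, JC, LJ, PP, WF, DG, JN, SG, UR]
Visit FT; enqueue NG, WS → queue [JC, LJ, PP, WF, DG, JN, SG, UR, NG, WS]
Visit JC → queue [LJ, PP, WF, DG, JN, SG, UR, NG, WS]
Visit LJ; enqueue KA, TI → queue [PP, WF, DG, JN, SG, UR, NG, WS, KA, TI]
Visit PP → queue [WF, DG, JN, SG, UR, NG, WS, KA, TI]
Visit WF → queue [DG, JN, SG, UR, NG, WS, KA, TI]
Visit DG; enqueue DJ → queue [JN, SG, UR, NG, WS, KA, TI, DJ]
Visit JN; enqueue WI → queue [SG, UR, NG, WS, KA, TI, DJ, WI]
Visit SG → queue [UR, NG, WS, KA, TI, DJ, WI]
Visit UR; enqueue FY → queue [NG, WS, KA, TI, DJ, WI, FY]
Visit NG → queue [WS, KA, TI, DJ, WI, FY]
Visit WS → queue [KA, TI, DJ, WI, FY]
Visit KA → queue [TI, DJ, WI, FY]
Visit TI → queue [DJ, WI, FY]
Visit DJ → queue [WI, FY]
Visit WI → queue [FY]
Visit FY → queue []

JJ EH FT JC LJ PP WF DG JN SG UR NG WS KA TI DJ WI FY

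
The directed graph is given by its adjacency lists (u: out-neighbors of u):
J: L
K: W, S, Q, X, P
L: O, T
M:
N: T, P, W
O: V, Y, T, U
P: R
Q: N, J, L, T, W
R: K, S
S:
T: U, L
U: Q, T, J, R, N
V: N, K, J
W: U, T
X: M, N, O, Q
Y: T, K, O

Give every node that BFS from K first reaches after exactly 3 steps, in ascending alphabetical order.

Level 0: K
Level 1: P, Q, S, W, X
Level 2: J, L, M, N, O, R, T, U
Level 3: V, Y

V, Y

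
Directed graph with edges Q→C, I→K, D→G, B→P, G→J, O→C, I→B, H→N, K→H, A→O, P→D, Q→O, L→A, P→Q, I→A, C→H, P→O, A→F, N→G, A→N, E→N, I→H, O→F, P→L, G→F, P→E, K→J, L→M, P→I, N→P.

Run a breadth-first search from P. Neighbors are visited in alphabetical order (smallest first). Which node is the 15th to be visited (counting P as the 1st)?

C

Visit P; enqueue D, E, I, L, O, Q → queue [D, E, I, L, O, Q]
Visit D; enqueue G → queue [E, I, L, O, Q, G]
Visit E; enqueue N → queue [I, L, O, Q, G, N]
Visit I; enqueue A, B, H, K → queue [L, O, Q, G, N, A, B, H, K]
Visit L; enqueue M → queue [O, Q, G, N, A, B, H, K, M]
Visit O; enqueue C, F → queue [Q, G, N, A, B, H, K, M, C, F]
Visit Q → queue [G, N, A, B, H, K, M, C, F]
Visit G; enqueue J → queue [N, A, B, H, K, M, C, F, J]
Visit N → queue [A, B, H, K, M, C, F, J]
Visit A → queue [B, H, K, M, C, F, J]
Visit B → queue [H, K, M, C, F, J]
Visit H → queue [K, M, C, F, J]
Visit K → queue [M, C, F, J]
Visit M → queue [C, F, J]
Visit C → queue [F, J]
Visit F → queue [J]
Visit J → queue []

Visit order: P, D, E, I, L, O, Q, G, N, A, B, H, K, M, C, F, J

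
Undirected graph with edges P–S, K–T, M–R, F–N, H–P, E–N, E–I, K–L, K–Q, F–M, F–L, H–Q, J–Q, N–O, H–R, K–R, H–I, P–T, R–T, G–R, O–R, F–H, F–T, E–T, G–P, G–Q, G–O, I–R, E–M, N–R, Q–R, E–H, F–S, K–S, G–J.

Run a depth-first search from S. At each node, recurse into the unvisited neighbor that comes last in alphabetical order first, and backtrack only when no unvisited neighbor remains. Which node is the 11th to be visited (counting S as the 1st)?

Visit S
S → P
P → T
T → R
R → Q
Q → K
K → L
L → F
F → N
N → O
O → G
G → J
N → E
E → M
E → I
I → H

Visit order: S, P, T, R, Q, K, L, F, N, O, G, J, E, M, I, H

G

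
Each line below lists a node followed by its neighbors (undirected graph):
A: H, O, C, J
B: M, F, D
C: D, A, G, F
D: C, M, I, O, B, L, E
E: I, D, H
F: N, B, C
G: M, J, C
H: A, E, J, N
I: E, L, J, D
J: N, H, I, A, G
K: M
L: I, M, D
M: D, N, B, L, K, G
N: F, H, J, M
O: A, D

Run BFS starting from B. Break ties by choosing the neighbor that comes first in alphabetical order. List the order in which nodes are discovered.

Visit B; enqueue D, F, M → queue [D, F, M]
Visit D; enqueue C, E, I, L, O → queue [F, M, C, E, I, L, O]
Visit F; enqueue N → queue [M, C, E, I, L, O, N]
Visit M; enqueue G, K → queue [C, E, I, L, O, N, G, K]
Visit C; enqueue A → queue [E, I, L, O, N, G, K, A]
Visit E; enqueue H → queue [I, L, O, N, G, K, A, H]
Visit I; enqueue J → queue [L, O, N, G, K, A, H, J]
Visit L → queue [O, N, G, K, A, H, J]
Visit O → queue [N, G, K, A, H, J]
Visit N → queue [G, K, A, H, J]
Visit G → queue [K, A, H, J]
Visit K → queue [A, H, J]
Visit A → queue [H, J]
Visit H → queue [J]
Visit J → queue []

B, D, F, M, C, E, I, L, O, N, G, K, A, H, J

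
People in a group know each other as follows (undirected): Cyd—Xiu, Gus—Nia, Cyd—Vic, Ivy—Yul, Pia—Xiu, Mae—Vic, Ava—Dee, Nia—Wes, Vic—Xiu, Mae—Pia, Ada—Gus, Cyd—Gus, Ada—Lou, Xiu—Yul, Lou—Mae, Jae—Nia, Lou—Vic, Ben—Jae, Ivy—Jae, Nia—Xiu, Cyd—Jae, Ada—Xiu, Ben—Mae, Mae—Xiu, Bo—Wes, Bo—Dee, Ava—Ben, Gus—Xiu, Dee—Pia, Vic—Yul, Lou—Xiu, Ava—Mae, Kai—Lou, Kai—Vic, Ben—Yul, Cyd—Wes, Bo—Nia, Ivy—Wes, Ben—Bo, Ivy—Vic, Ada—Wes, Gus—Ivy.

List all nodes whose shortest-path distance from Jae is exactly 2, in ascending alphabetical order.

Ava, Bo, Gus, Mae, Vic, Wes, Xiu, Yul

Level 0: Jae
Level 1: Ben, Cyd, Ivy, Nia
Level 2: Ava, Bo, Gus, Mae, Vic, Wes, Xiu, Yul
Level 3: Ada, Dee, Kai, Lou, Pia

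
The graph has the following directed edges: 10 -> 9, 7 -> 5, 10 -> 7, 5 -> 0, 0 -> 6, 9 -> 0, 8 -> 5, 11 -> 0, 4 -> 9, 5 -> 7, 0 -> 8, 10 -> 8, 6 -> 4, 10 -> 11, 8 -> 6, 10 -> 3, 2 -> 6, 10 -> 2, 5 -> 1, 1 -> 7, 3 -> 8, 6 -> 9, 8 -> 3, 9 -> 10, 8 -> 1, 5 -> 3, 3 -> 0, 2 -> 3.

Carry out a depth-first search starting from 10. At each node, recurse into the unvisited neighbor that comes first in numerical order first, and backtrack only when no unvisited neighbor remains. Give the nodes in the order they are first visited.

Visit 10
10 → 2
2 → 3
3 → 0
0 → 6
6 → 4
4 → 9
0 → 8
8 → 1
1 → 7
7 → 5
10 → 11

10 2 3 0 6 4 9 8 1 7 5 11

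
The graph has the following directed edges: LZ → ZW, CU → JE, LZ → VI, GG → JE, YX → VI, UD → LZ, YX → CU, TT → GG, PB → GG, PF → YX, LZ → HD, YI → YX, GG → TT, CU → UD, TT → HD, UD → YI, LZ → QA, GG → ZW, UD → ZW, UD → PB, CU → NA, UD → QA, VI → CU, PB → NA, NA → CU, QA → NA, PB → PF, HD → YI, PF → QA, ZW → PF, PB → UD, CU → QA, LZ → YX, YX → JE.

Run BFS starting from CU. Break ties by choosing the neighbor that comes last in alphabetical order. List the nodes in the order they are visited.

CU -> UD -> QA -> NA -> JE -> ZW -> YI -> PB -> LZ -> PF -> YX -> GG -> VI -> HD -> TT

Visit CU; enqueue UD, QA, NA, JE → queue [UD, QA, NA, JE]
Visit UD; enqueue ZW, YI, PB, LZ → queue [QA, NA, JE, ZW, YI, PB, LZ]
Visit QA → queue [NA, JE, ZW, YI, PB, LZ]
Visit NA → queue [JE, ZW, YI, PB, LZ]
Visit JE → queue [ZW, YI, PB, LZ]
Visit ZW; enqueue PF → queue [YI, PB, LZ, PF]
Visit YI; enqueue YX → queue [PB, LZ, PF, YX]
Visit PB; enqueue GG → queue [LZ, PF, YX, GG]
Visit LZ; enqueue VI, HD → queue [PF, YX, GG, VI, HD]
Visit PF → queue [YX, GG, VI, HD]
Visit YX → queue [GG, VI, HD]
Visit GG; enqueue TT → queue [VI, HD, TT]
Visit VI → queue [HD, TT]
Visit HD → queue [TT]
Visit TT → queue []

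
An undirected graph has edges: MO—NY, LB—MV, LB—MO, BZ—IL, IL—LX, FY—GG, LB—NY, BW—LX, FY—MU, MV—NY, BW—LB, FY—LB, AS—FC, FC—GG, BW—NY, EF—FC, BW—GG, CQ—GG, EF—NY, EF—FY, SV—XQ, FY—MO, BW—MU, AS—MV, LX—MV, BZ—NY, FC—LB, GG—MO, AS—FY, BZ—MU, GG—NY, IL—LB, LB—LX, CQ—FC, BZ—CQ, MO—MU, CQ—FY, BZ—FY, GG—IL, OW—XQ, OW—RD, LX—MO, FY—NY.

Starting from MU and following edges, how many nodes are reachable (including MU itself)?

15

BFS from MU visits: MU, MO, FY, BZ, BW, NY, LX, LB, GG, EF, CQ, AS, IL, MV, FC
Reachable nodes: 15 of 19 total.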